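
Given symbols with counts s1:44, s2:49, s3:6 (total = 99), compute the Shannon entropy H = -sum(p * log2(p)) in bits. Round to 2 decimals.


Computing entropy H = -sum(p_i * log2(p_i)):
  s1: p = 44/99 = 0.4444, -p*log2(p) = 0.5200
  s2: p = 49/99 = 0.4949, -p*log2(p) = 0.5022
  s3: p = 6/99 = 0.0606, -p*log2(p) = 0.2451
H = sum of terms = 1.2673
Rounded to 2 decimals: 1.27

1.27


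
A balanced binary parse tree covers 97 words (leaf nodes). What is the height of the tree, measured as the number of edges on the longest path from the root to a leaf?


In a balanced binary tree with n leaves the deepest leaf is ceil(log2(n)) edges below the root.
log2(97) = 6.5999
ceil(6.5999) = 7
height (edges) = 7

7


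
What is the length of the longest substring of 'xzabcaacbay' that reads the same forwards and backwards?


Scanning 'xzabcaacbay' for palindromic substrings.
Substring at positions 2-9: 'abcaacba'.
Check: reverse('abcaacba') = 'abcaacba' -> palindrome confirmed.
Neighbouring characters ('z' / 'y') break symmetry, so it cannot extend further.
No longer palindromic substring exists; longest length = 8

8


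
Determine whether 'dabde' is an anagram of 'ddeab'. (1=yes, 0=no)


Sort characters of 'dabde': 'abdde'
Sort characters of 'ddeab': 'abdde'
Sorted forms match -> they ARE anagrams
Result: 1

1


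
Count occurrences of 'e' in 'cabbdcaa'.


Scanning 'cabbdcaa' for 'e':
  No matches found.
Total occurrences of 'e': 0

0


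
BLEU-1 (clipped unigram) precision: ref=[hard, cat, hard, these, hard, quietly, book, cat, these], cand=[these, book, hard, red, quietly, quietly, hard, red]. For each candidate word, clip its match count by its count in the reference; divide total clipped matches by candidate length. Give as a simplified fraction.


Reference word counts: {'book': 1, 'cat': 2, 'hard': 3, 'quietly': 1, 'these': 2}
Checking each candidate word (with clipping):
  'these' -> in reference (ref count 2, used 1/2) -> match (matches: 1)
  'book' -> in reference (ref count 1, used 1/1) -> match (matches: 2)
  'hard' -> in reference (ref count 3, used 1/3) -> match (matches: 3)
  'red' -> not in reference -> no match (matches: 3)
  'quietly' -> in reference (ref count 1, used 1/1) -> match (matches: 4)
  'quietly' -> ref count 1 already used up (1/1) -> clipped, no match (matches: 4)
  'hard' -> in reference (ref count 3, used 2/3) -> match (matches: 5)
  'red' -> not in reference -> no match (matches: 5)
Clipped matches: 5, Candidate length: 8
Precision = 5/8

5/8


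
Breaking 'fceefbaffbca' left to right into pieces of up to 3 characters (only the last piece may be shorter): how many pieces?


'fceefbaffbca' has 12 characters.
Chunking with max size 3:
  Chunk 1: 'fce' (positions 0-2)
  Chunk 2: 'efb' (positions 3-5)
  Chunk 3: 'aff' (positions 6-8)
  Chunk 4: 'bca' (positions 9-11)
Total chunks: ceil(12 / 3) = 4

4


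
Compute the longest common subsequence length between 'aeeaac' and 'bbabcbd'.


DP table for LCS of 'aeeaac' and 'bbabcbd':
       b  b  a  b  c  b  d
    0  0  0  0  0  0  0  0
  a 0  0  0  1  1  1  1  1
  e 0  0  0  1  1  1  1  1
  e 0  0  0  1  1  1  1  1
  a 0  0  0  1  1  1  1  1
  a 0  0  0  1  1  1  1  1
  c 0  0  0  1  1  2  2  2
LCS: 'ac'
LCS length = 2

2


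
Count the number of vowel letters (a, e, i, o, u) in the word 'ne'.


Scanning each character of 'ne':
  Position 1: 'n' -> consonant (running count: 0)
  Position 2: 'e' -> vowel (running count: 1)
Total vowels: 1

1


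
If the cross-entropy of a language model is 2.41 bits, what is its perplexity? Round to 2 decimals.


Perplexity formula: PP = 2^H
H = 2.41
PP = 2^2.41
Decompose: 2^2.41 = 2^2 * 2^0.41
2^2 = 4, 2^0.41 ~ 1.3286858
PP ~ 4 * 1.3286858 = 5.3147432
Rounded to 2 decimals: 5.31

5.31


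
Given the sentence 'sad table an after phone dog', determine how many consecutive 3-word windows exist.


Word trigrams from [6] words:
  Trigram 1: (sad table an)
  Trigram 2: (table an after)
  Trigram 3: (an after phone)
  Trigram 4: (after phone dog)
Total word trigrams: 6 - 2 = 4

4


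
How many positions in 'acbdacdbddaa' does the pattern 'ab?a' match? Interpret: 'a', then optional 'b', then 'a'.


Pattern: ab?a means 'a', then optional 'b', then 'a'.
Scanning 'acbdacdbddaa' position-by-position:
  Pos 0: window 'acb' -> no
  Pos 1: window 'cbd' -> no
  Pos 2: window 'bda' -> no
  Pos 3: window 'dac' -> no
  Pos 4: window 'acd' -> no
  Pos 5: window 'cdb' -> no
  Pos 6: window 'dbd' -> no
  Pos 7: window 'bdd' -> no
  Pos 8: window 'dda' -> no
  Pos 9: window 'daa' -> no
  Pos 10: window 'aa' -> MATCH
  Pos 11: window 'a' -> no
Total matches: 1

1


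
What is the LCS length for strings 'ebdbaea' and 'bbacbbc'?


DP table for LCS of 'ebdbaea' and 'bbacbbc':
       b  b  a  c  b  b  c
    0  0  0  0  0  0  0  0
  e 0  0  0  0  0  0  0  0
  b 0  1  1  1  1  1  1  1
  d 0  1  1  1  1  1  1  1
  b 0  1  2  2  2  2  2  2
  a 0  1  2  3  3  3  3  3
  e 0  1  2  3  3  3  3  3
  a 0  1  2  3  3  3  3  3
LCS: 'bba'
LCS length = 3

3


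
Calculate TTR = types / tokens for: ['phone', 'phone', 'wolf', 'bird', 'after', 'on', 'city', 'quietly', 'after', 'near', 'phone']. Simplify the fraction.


Tokens: 11
Unique types: ('after', 'bird', 'city', 'near', 'on', 'phone', 'quietly', 'wolf') = 8
TTR = 8/11
Already in lowest terms.

8/11


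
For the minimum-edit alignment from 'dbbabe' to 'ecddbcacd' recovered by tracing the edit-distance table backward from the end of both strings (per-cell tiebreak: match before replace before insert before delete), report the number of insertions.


Edit distance = 6. Backtracking from cell (6, 9) with preference match > replace > insert > delete,
then listing the resulting alignment 'dbbabe' -> 'ecddbcacd' left to right:
  Step 1: insert 'e' [insertion #1]
  Step 2: insert 'c' [insertion #2]
  Step 3: insert 'd' [insertion #3]
  Step 4: keep 'd'
  Step 5: keep 'b'
  Step 6: replace b->c
  Step 7: keep 'a'
  Step 8: replace b->c
  Step 9: replace e->d
Total insertions: 3

3


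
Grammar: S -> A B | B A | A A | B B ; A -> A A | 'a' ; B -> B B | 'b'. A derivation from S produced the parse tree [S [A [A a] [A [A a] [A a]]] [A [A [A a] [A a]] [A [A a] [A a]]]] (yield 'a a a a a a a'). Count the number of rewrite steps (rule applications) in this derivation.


Every bracketed nonterminal node [X ...] in the tree is produced by exactly one rule application.
Reading the tree off as a leftmost derivation:
  Step 1: S  =>  A A   (applied S -> A A)
  Step 2: A A  =>  A A A   (applied A -> A A)
  Step 3: A A A  =>  a A A   (applied A -> a)
  Step 4: a A A  =>  a A A A   (applied A -> A A)
  Step 5: a A A A  =>  a a A A   (applied A -> a)
  Step 6: a a A A  =>  a a a A   (applied A -> a)
  Step 7: a a a A  =>  a a a A A   (applied A -> A A)
  Step 8: a a a A A  =>  a a a A A A   (applied A -> A A)
  Step 9: a a a A A A  =>  a a a a A A   (applied A -> a)
  Step 10: a a a a A A  =>  a a a a a A   (applied A -> a)
  Step 11: a a a a a A  =>  a a a a a A A   (applied A -> A A)
  Step 12: a a a a a A A  =>  a a a a a a A   (applied A -> a)
  Step 13: a a a a a a A  =>  a a a a a a a   (applied A -> a)
Final yield: a a a a a a a
Total rewrite steps: 13

13


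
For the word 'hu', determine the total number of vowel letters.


Scanning each character of 'hu':
  Position 1: 'h' -> consonant (running count: 0)
  Position 2: 'u' -> vowel (running count: 1)
Total vowels: 1

1


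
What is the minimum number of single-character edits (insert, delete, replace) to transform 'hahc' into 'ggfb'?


Building DP table for s1='hahc' (len 4) and s2='ggfb' (len 4):
       g  g  f  b
    0  1  2  3  4
  h 1  1  2  3  4
  a 2  2  2  3  4
  h 3  3  3  3  4
  c 4  4  4  4  4
Edit distance = dp[4][4] = 4

4


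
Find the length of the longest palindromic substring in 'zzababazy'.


Scanning 'zzababazy' for palindromic substrings.
Substring at positions 1-7: 'zababaz'.
Check: reverse('zababaz') = 'zababaz' -> palindrome confirmed.
Neighbouring characters ('z' / 'y') break symmetry, so it cannot extend further.
No longer palindromic substring exists; longest length = 7

7


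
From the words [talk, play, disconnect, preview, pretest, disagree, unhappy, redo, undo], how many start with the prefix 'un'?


Checking each word for prefix 'un':
  'talk' -> no (count: 0)
  'play' -> no (count: 0)
  'disconnect' -> no (count: 0)
  'preview' -> no (count: 0)
  'pretest' -> no (count: 0)
  'disagree' -> no (count: 0)
  'unhappy' -> YES, starts with 'un' (count: 1)
  'redo' -> no (count: 1)
  'undo' -> YES, starts with 'un' (count: 2)
Total with prefix 'un': 2

2


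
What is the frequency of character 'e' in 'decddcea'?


Scanning 'decddcea' for 'e':
  Position 1: 'e' -> MATCH (count: 1)
  Position 6: 'e' -> MATCH (count: 2)
Total occurrences of 'e': 2

2


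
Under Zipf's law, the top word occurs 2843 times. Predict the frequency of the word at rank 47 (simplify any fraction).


Zipf's law: freq(rank) = f1 / rank
f1 = 2843, rank = 47
freq = 2843 / 47
GCD(2843, 47) = 1
Simplified: 2843/47

2843/47


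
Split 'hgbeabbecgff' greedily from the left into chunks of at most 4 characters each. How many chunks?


'hgbeabbecgff' has 12 characters.
Chunking with max size 4:
  Chunk 1: 'hgbe' (positions 0-3)
  Chunk 2: 'abbe' (positions 4-7)
  Chunk 3: 'cgff' (positions 8-11)
Total chunks: ceil(12 / 4) = 3

3


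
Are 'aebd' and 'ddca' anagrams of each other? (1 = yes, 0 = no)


Sort characters of 'aebd': 'abde'
Sort characters of 'ddca': 'acdd'
Sorted forms differ -> they are NOT anagrams
Result: 0

0


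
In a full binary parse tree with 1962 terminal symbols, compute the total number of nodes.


Leaf nodes (terminals): 1962
Internal nodes = n - 1 = 1962 - 1 = 1961
Total = leaves + internal = 1962 + 1961 = 3923

3923


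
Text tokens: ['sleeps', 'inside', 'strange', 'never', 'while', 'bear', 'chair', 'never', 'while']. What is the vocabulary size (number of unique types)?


Listing all tokens and tracking unique types:
  Token 1: 'sleeps' -> NEW (unique so far: 1)
  Token 2: 'inside' -> NEW (unique so far: 2)
  Token 3: 'strange' -> NEW (unique so far: 3)
  Token 4: 'never' -> NEW (unique so far: 4)
  Token 5: 'while' -> NEW (unique so far: 5)
  Token 6: 'bear' -> NEW (unique so far: 6)
  Token 7: 'chair' -> NEW (unique so far: 7)
  Token 8: 'never' -> duplicate (unique so far: 7)
  Token 9: 'while' -> duplicate (unique so far: 7)
Unique types: ('bear', 'chair', 'inside', 'never', 'sleeps', 'strange', 'while')
Vocabulary size: 7

7


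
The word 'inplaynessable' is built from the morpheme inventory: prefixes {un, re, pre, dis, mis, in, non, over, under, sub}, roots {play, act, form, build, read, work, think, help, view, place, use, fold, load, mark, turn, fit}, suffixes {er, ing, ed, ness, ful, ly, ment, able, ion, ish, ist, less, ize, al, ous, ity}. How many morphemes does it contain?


Segmenting 'inplaynessable' against the inventory:
  'in' -> prefix (morpheme 1)
  'play' -> root (morpheme 2)
  'ness' -> suffix (morpheme 3)
  'able' -> suffix (morpheme 4)
Total morphemes: 4

4


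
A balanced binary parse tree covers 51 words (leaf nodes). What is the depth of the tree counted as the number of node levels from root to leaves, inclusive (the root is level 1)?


In a balanced binary tree with n leaves the deepest leaf is ceil(log2(n)) edges below the root,
so counting node levels inclusive of root and leaves gives ceil(log2(n)) + 1 levels.
log2(51) = 5.6724
ceil(5.6724) = 6
levels = 6 + 1 = 7

7


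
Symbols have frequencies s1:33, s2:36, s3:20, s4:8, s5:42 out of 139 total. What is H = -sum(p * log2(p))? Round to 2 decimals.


Computing entropy H = -sum(p_i * log2(p_i)):
  s1: p = 33/139 = 0.2374, -p*log2(p) = 0.4925
  s2: p = 36/139 = 0.2590, -p*log2(p) = 0.5048
  s3: p = 20/139 = 0.1439, -p*log2(p) = 0.4024
  s4: p = 8/139 = 0.0576, -p*log2(p) = 0.2371
  s5: p = 42/139 = 0.3022, -p*log2(p) = 0.5217
H = sum of terms = 2.1585
Rounded to 2 decimals: 2.16

2.16


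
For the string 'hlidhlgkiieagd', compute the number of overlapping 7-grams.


String 'hlidhlgkiieagd' has length L = 14.
Number of overlapping n-grams = L - n + 1
Substituting: 14 - 7 + 1 = 8

8


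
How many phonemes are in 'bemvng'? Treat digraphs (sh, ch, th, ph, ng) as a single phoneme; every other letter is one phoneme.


Parsing 'bemvng' greedily, digraphs first:
  'b' -> consonant phoneme (phonemes so far: 1)
  'e' -> vowel phoneme (phonemes so far: 2)
  'm' -> consonant phoneme (phonemes so far: 3)
  'v' -> consonant phoneme (phonemes so far: 4)
  'ng' -> digraph (1 consonant phoneme) (phonemes so far: 5)
Total phonemes: 5

5


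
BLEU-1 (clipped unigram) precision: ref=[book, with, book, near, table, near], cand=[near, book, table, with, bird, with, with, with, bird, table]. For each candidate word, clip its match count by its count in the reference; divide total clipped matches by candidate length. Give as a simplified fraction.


Reference word counts: {'book': 2, 'near': 2, 'table': 1, 'with': 1}
Checking each candidate word (with clipping):
  'near' -> in reference (ref count 2, used 1/2) -> match (matches: 1)
  'book' -> in reference (ref count 2, used 1/2) -> match (matches: 2)
  'table' -> in reference (ref count 1, used 1/1) -> match (matches: 3)
  'with' -> in reference (ref count 1, used 1/1) -> match (matches: 4)
  'bird' -> not in reference -> no match (matches: 4)
  'with' -> ref count 1 already used up (1/1) -> clipped, no match (matches: 4)
  'with' -> ref count 1 already used up (1/1) -> clipped, no match (matches: 4)
  'with' -> ref count 1 already used up (1/1) -> clipped, no match (matches: 4)
  'bird' -> not in reference -> no match (matches: 4)
  'table' -> ref count 1 already used up (1/1) -> clipped, no match (matches: 4)
Clipped matches: 4, Candidate length: 10
Precision = 4/10 = 2/5

2/5


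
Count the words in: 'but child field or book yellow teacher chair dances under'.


Counting words by splitting on spaces:
  Word 1: 'but'
  Word 2: 'child'
  Word 3: 'field'
  Word 4: 'or'
  Word 5: 'book'
  Word 6: 'yellow'
  Word 7: 'teacher'
  Word 8: 'chair'
  Word 9: 'dances'
  Word 10: 'under'
Total words: 10

10


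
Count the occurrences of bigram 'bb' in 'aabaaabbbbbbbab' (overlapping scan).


Scanning 'aabaaabbbbbbbab' for bigram 'bb':
  Position 0: 'aa' -> no
  Position 1: 'ab' -> no
  Position 2: 'ba' -> no
  Position 3: 'aa' -> no
  Position 4: 'aa' -> no
  Position 5: 'ab' -> no
  Position 6: 'bb' -> MATCH
  Position 7: 'bb' -> MATCH
  Position 8: 'bb' -> MATCH
  Position 9: 'bb' -> MATCH
  Position 10: 'bb' -> MATCH
  Position 11: 'bb' -> MATCH
  Position 12: 'ba' -> no
  Position 13: 'ab' -> no
Total matches: 6

6


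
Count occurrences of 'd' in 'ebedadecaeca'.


Scanning 'ebedadecaeca' for 'd':
  Position 3: 'd' -> MATCH (count: 1)
  Position 5: 'd' -> MATCH (count: 2)
Total occurrences of 'd': 2

2


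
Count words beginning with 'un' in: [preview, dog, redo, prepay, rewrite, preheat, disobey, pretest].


Checking each word for prefix 'un':
  'preview' -> no (count: 0)
  'dog' -> no (count: 0)
  'redo' -> no (count: 0)
  'prepay' -> no (count: 0)
  'rewrite' -> no (count: 0)
  'preheat' -> no (count: 0)
  'disobey' -> no (count: 0)
  'pretest' -> no (count: 0)
Total with prefix 'un': 0

0


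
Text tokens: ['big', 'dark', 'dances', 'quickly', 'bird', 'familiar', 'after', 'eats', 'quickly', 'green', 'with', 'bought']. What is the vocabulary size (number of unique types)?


Listing all tokens and tracking unique types:
  Token 1: 'big' -> NEW (unique so far: 1)
  Token 2: 'dark' -> NEW (unique so far: 2)
  Token 3: 'dances' -> NEW (unique so far: 3)
  Token 4: 'quickly' -> NEW (unique so far: 4)
  Token 5: 'bird' -> NEW (unique so far: 5)
  Token 6: 'familiar' -> NEW (unique so far: 6)
  Token 7: 'after' -> NEW (unique so far: 7)
  Token 8: 'eats' -> NEW (unique so far: 8)
  Token 9: 'quickly' -> duplicate (unique so far: 8)
  Token 10: 'green' -> NEW (unique so far: 9)
  Token 11: 'with' -> NEW (unique so far: 10)
  Token 12: 'bought' -> NEW (unique so far: 11)
Unique types: ('after', 'big', 'bird', 'bought', 'dances', 'dark', 'eats', 'familiar', 'green', 'quickly', 'with')
Vocabulary size: 11

11


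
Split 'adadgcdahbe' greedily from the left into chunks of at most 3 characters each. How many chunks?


'adadgcdahbe' has 11 characters.
Chunking with max size 3:
  Chunk 1: 'ada' (positions 0-2)
  Chunk 2: 'dgc' (positions 3-5)
  Chunk 3: 'dah' (positions 6-8)
  Chunk 4: 'be' (positions 9-10)
Total chunks: ceil(11 / 3) = 4

4


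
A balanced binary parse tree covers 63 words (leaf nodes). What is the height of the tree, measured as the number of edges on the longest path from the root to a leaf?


In a balanced binary tree with n leaves the deepest leaf is ceil(log2(n)) edges below the root.
log2(63) = 5.9773
ceil(5.9773) = 6
height (edges) = 6

6


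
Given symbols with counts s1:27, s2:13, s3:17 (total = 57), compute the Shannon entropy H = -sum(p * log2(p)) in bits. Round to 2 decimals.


Computing entropy H = -sum(p_i * log2(p_i)):
  s1: p = 27/57 = 0.4737, -p*log2(p) = 0.5106
  s2: p = 13/57 = 0.2281, -p*log2(p) = 0.4863
  s3: p = 17/57 = 0.2982, -p*log2(p) = 0.5206
H = sum of terms = 1.5175
Rounded to 2 decimals: 1.52

1.52


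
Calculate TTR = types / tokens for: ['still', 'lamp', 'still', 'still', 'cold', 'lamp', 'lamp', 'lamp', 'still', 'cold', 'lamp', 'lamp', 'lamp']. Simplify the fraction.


Tokens: 13
Unique types: ('cold', 'lamp', 'still') = 3
TTR = 3/13
Already in lowest terms.

3/13


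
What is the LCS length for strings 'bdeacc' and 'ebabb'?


DP table for LCS of 'bdeacc' and 'ebabb':
       e  b  a  b  b
    0  0  0  0  0  0
  b 0  0  1  1  1  1
  d 0  0  1  1  1  1
  e 0  1  1  1  1  1
  a 0  1  1  2  2  2
  c 0  1  1  2  2  2
  c 0  1  1  2  2  2
LCS: 'ba'
LCS length = 2

2


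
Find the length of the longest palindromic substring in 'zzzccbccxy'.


Scanning 'zzzccbccxy' for palindromic substrings.
Substring at positions 3-7: 'ccbcc'.
Check: reverse('ccbcc') = 'ccbcc' -> palindrome confirmed.
Neighbouring characters ('z' / 'x') break symmetry, so it cannot extend further.
No longer palindromic substring exists; longest length = 5

5


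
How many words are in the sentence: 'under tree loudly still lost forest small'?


Counting words by splitting on spaces:
  Word 1: 'under'
  Word 2: 'tree'
  Word 3: 'loudly'
  Word 4: 'still'
  Word 5: 'lost'
  Word 6: 'forest'
  Word 7: 'small'
Total words: 7

7


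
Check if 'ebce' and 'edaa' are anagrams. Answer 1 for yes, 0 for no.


Sort characters of 'ebce': 'bcee'
Sort characters of 'edaa': 'aade'
Sorted forms differ -> they are NOT anagrams
Result: 0

0


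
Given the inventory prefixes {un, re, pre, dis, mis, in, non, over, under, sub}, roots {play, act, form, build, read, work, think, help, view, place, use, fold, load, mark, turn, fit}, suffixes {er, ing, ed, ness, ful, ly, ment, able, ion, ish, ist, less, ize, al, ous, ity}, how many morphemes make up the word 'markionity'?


Segmenting 'markionity' against the inventory:
  'mark' -> root (morpheme 1)
  'ion' -> suffix (morpheme 2)
  'ity' -> suffix (morpheme 3)
Total morphemes: 3

3


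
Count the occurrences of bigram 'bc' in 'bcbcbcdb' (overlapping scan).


Scanning 'bcbcbcdb' for bigram 'bc':
  Position 0: 'bc' -> MATCH
  Position 1: 'cb' -> no
  Position 2: 'bc' -> MATCH
  Position 3: 'cb' -> no
  Position 4: 'bc' -> MATCH
  Position 5: 'cd' -> no
  Position 6: 'db' -> no
Total matches: 3

3


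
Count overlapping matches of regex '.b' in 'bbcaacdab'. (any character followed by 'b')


Pattern: .b means any character followed by 'b'.
Scanning 'bbcaacdab' position-by-position:
  Pos 0: window 'bb' -> MATCH
  Pos 1: window 'bc' -> no
  Pos 2: window 'ca' -> no
  Pos 3: window 'aa' -> no
  Pos 4: window 'ac' -> no
  Pos 5: window 'cd' -> no
  Pos 6: window 'da' -> no
  Pos 7: window 'ab' -> MATCH
  Pos 8: window 'b' -> no
Total matches: 2

2


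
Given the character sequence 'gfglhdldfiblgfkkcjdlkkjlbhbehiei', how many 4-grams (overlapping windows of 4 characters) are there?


String 'gfglhdldfiblgfkkcjdlkkjlbhbehiei' has length L = 32.
Number of overlapping n-grams = L - n + 1
Substituting: 32 - 4 + 1 = 29

29


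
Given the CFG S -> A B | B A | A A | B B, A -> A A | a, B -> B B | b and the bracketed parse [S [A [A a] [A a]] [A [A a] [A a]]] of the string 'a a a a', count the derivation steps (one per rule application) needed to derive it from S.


Every bracketed nonterminal node [X ...] in the tree is produced by exactly one rule application.
Reading the tree off as a leftmost derivation:
  Step 1: S  =>  A A   (applied S -> A A)
  Step 2: A A  =>  A A A   (applied A -> A A)
  Step 3: A A A  =>  a A A   (applied A -> a)
  Step 4: a A A  =>  a a A   (applied A -> a)
  Step 5: a a A  =>  a a A A   (applied A -> A A)
  Step 6: a a A A  =>  a a a A   (applied A -> a)
  Step 7: a a a A  =>  a a a a   (applied A -> a)
Final yield: a a a a
Total rewrite steps: 7

7


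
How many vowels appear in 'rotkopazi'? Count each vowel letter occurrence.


Scanning each character of 'rotkopazi':
  Position 1: 'r' -> consonant (running count: 0)
  Position 2: 'o' -> vowel (running count: 1)
  Position 3: 't' -> consonant (running count: 1)
  Position 4: 'k' -> consonant (running count: 1)
  Position 5: 'o' -> vowel (running count: 2)
  Position 6: 'p' -> consonant (running count: 2)
  Position 7: 'a' -> vowel (running count: 3)
  Position 8: 'z' -> consonant (running count: 3)
  Position 9: 'i' -> vowel (running count: 4)
Total vowels: 4

4


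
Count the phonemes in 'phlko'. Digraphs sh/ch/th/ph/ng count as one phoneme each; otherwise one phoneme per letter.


Parsing 'phlko' greedily, digraphs first:
  'ph' -> digraph (1 consonant phoneme) (phonemes so far: 1)
  'l' -> consonant phoneme (phonemes so far: 2)
  'k' -> consonant phoneme (phonemes so far: 3)
  'o' -> vowel phoneme (phonemes so far: 4)
Total phonemes: 4

4


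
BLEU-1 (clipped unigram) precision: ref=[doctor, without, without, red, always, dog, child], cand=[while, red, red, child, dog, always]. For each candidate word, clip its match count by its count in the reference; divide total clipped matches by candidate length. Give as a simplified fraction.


Reference word counts: {'always': 1, 'child': 1, 'doctor': 1, 'dog': 1, 'red': 1, 'without': 2}
Checking each candidate word (with clipping):
  'while' -> not in reference -> no match (matches: 0)
  'red' -> in reference (ref count 1, used 1/1) -> match (matches: 1)
  'red' -> ref count 1 already used up (1/1) -> clipped, no match (matches: 1)
  'child' -> in reference (ref count 1, used 1/1) -> match (matches: 2)
  'dog' -> in reference (ref count 1, used 1/1) -> match (matches: 3)
  'always' -> in reference (ref count 1, used 1/1) -> match (matches: 4)
Clipped matches: 4, Candidate length: 6
Precision = 4/6 = 2/3

2/3


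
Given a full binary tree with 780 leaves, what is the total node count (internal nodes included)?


Leaf nodes (terminals): 780
Internal nodes = n - 1 = 780 - 1 = 779
Total = leaves + internal = 780 + 779 = 1559

1559


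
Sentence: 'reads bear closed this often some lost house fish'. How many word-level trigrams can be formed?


Word trigrams from [9] words:
  Trigram 1: (reads bear closed)
  Trigram 2: (bear closed this)
  Trigram 3: (closed this often)
  Trigram 4: (this often some)
  Trigram 5: (often some lost)
  Trigram 6: (some lost house)
  Trigram 7: (lost house fish)
Total word trigrams: 9 - 2 = 7

7


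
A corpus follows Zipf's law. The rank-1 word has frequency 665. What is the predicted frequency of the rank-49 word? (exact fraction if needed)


Zipf's law: freq(rank) = f1 / rank
f1 = 665, rank = 49
freq = 665 / 49
GCD(665, 49) = 7
Simplified: 95/7

95/7


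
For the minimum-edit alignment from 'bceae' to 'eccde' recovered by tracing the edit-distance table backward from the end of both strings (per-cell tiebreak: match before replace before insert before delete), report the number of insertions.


Edit distance = 3. Backtracking from cell (5, 5) with preference match > replace > insert > delete,
then listing the resulting alignment 'bceae' -> 'eccde' left to right:
  Step 1: replace b->e
  Step 2: keep 'c'
  Step 3: replace e->c
  Step 4: replace a->d
  Step 5: keep 'e'
Total insertions: 0

0


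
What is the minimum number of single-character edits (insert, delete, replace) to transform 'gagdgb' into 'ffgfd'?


Building DP table for s1='gagdgb' (len 6) and s2='ffgfd' (len 5):
       f  f  g  f  d
    0  1  2  3  4  5
  g 1  1  2  2  3  4
  a 2  2  2  3  3  4
  g 3  3  3  2  3  4
  d 4  4  4  3  3  3
  g 5  5  5  4  4  4
  b 6  6  6  5  5  5
Edit distance = dp[6][5] = 5

5


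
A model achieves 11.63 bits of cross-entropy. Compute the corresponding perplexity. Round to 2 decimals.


Perplexity formula: PP = 2^H
H = 11.63
PP = 2^11.63
Decompose: 2^11.63 = 2^11 * 2^0.63
2^11 = 2048, 2^0.63 ~ 1.5475650
PP ~ 2048 * 1.5475650 = 3169.4131200
Rounded to 2 decimals: 3169.41

3169.41


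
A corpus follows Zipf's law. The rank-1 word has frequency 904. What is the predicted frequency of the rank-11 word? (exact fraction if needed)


Zipf's law: freq(rank) = f1 / rank
f1 = 904, rank = 11
freq = 904 / 11
GCD(904, 11) = 1
Simplified: 904/11

904/11


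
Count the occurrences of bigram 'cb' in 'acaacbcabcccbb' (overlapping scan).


Scanning 'acaacbcabcccbb' for bigram 'cb':
  Position 0: 'ac' -> no
  Position 1: 'ca' -> no
  Position 2: 'aa' -> no
  Position 3: 'ac' -> no
  Position 4: 'cb' -> MATCH
  Position 5: 'bc' -> no
  Position 6: 'ca' -> no
  Position 7: 'ab' -> no
  Position 8: 'bc' -> no
  Position 9: 'cc' -> no
  Position 10: 'cc' -> no
  Position 11: 'cb' -> MATCH
  Position 12: 'bb' -> no
Total matches: 2

2


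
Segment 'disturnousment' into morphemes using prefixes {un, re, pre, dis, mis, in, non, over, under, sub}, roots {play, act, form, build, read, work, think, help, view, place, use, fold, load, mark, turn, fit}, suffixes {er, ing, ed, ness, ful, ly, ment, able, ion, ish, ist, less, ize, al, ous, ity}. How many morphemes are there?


Segmenting 'disturnousment' against the inventory:
  'dis' -> prefix (morpheme 1)
  'turn' -> root (morpheme 2)
  'ous' -> suffix (morpheme 3)
  'ment' -> suffix (morpheme 4)
Total morphemes: 4

4


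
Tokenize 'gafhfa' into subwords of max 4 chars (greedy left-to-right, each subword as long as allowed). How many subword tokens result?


'gafhfa' has 6 characters.
Chunking with max size 4:
  Chunk 1: 'gafh' (positions 0-3)
  Chunk 2: 'fa' (positions 4-5)
Total chunks: ceil(6 / 4) = 2

2


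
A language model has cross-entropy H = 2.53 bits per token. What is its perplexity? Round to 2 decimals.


Perplexity formula: PP = 2^H
H = 2.53
PP = 2^2.53
Decompose: 2^2.53 = 2^2 * 2^0.53
2^2 = 4, 2^0.53 ~ 1.4439292
PP ~ 4 * 1.4439292 = 5.7757168
Rounded to 2 decimals: 5.78

5.78


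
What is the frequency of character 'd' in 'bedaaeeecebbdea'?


Scanning 'bedaaeeecebbdea' for 'd':
  Position 2: 'd' -> MATCH (count: 1)
  Position 12: 'd' -> MATCH (count: 2)
Total occurrences of 'd': 2

2


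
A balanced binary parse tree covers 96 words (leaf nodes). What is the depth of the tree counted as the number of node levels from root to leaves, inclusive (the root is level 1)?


In a balanced binary tree with n leaves the deepest leaf is ceil(log2(n)) edges below the root,
so counting node levels inclusive of root and leaves gives ceil(log2(n)) + 1 levels.
log2(96) = 6.5850
ceil(6.5850) = 7
levels = 7 + 1 = 8

8


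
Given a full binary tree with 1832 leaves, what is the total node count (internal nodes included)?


Leaf nodes (terminals): 1832
Internal nodes = n - 1 = 1832 - 1 = 1831
Total = leaves + internal = 1832 + 1831 = 3663

3663


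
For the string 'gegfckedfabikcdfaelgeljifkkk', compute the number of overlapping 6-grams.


String 'gegfckedfabikcdfaelgeljifkkk' has length L = 28.
Number of overlapping n-grams = L - n + 1
Substituting: 28 - 6 + 1 = 23

23


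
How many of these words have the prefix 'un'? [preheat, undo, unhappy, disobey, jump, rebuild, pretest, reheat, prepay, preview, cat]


Checking each word for prefix 'un':
  'preheat' -> no (count: 0)
  'undo' -> YES, starts with 'un' (count: 1)
  'unhappy' -> YES, starts with 'un' (count: 2)
  'disobey' -> no (count: 2)
  'jump' -> no (count: 2)
  'rebuild' -> no (count: 2)
  'pretest' -> no (count: 2)
  'reheat' -> no (count: 2)
  'prepay' -> no (count: 2)
  'preview' -> no (count: 2)
  'cat' -> no (count: 2)
Total with prefix 'un': 2

2


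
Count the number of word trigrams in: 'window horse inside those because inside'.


Word trigrams from [6] words:
  Trigram 1: (window horse inside)
  Trigram 2: (horse inside those)
  Trigram 3: (inside those because)
  Trigram 4: (those because inside)
Total word trigrams: 6 - 2 = 4

4


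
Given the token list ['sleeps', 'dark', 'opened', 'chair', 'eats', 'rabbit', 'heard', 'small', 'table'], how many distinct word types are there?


Listing all tokens and tracking unique types:
  Token 1: 'sleeps' -> NEW (unique so far: 1)
  Token 2: 'dark' -> NEW (unique so far: 2)
  Token 3: 'opened' -> NEW (unique so far: 3)
  Token 4: 'chair' -> NEW (unique so far: 4)
  Token 5: 'eats' -> NEW (unique so far: 5)
  Token 6: 'rabbit' -> NEW (unique so far: 6)
  Token 7: 'heard' -> NEW (unique so far: 7)
  Token 8: 'small' -> NEW (unique so far: 8)
  Token 9: 'table' -> NEW (unique so far: 9)
Unique types: ('chair', 'dark', 'eats', 'heard', 'opened', 'rabbit', 'sleeps', 'small', 'table')
Vocabulary size: 9

9


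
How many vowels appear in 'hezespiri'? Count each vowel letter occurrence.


Scanning each character of 'hezespiri':
  Position 1: 'h' -> consonant (running count: 0)
  Position 2: 'e' -> vowel (running count: 1)
  Position 3: 'z' -> consonant (running count: 1)
  Position 4: 'e' -> vowel (running count: 2)
  Position 5: 's' -> consonant (running count: 2)
  Position 6: 'p' -> consonant (running count: 2)
  Position 7: 'i' -> vowel (running count: 3)
  Position 8: 'r' -> consonant (running count: 3)
  Position 9: 'i' -> vowel (running count: 4)
Total vowels: 4

4


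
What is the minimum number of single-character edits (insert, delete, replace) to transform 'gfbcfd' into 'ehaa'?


Building DP table for s1='gfbcfd' (len 6) and s2='ehaa' (len 4):
       e  h  a  a
    0  1  2  3  4
  g 1  1  2  3  4
  f 2  2  2  3  4
  b 3  3  3  3  4
  c 4  4  4  4  4
  f 5  5  5  5  5
  d 6  6  6  6  6
Edit distance = dp[6][4] = 6

6


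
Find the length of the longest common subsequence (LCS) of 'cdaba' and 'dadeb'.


DP table for LCS of 'cdaba' and 'dadeb':
       d  a  d  e  b
    0  0  0  0  0  0
  c 0  0  0  0  0  0
  d 0  1  1  1  1  1
  a 0  1  2  2  2  2
  b 0  1  2  2  2  3
  a 0  1  2  2  2  3
LCS: 'dab'
LCS length = 3

3


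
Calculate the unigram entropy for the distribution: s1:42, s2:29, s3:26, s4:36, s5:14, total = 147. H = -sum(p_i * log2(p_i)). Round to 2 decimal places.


Computing entropy H = -sum(p_i * log2(p_i)):
  s1: p = 42/147 = 0.2857, -p*log2(p) = 0.5164
  s2: p = 29/147 = 0.1973, -p*log2(p) = 0.4620
  s3: p = 26/147 = 0.1769, -p*log2(p) = 0.4420
  s4: p = 36/147 = 0.2449, -p*log2(p) = 0.4971
  s5: p = 14/147 = 0.0952, -p*log2(p) = 0.3231
H = sum of terms = 2.2406
Rounded to 2 decimals: 2.24

2.24


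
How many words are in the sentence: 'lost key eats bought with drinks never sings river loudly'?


Counting words by splitting on spaces:
  Word 1: 'lost'
  Word 2: 'key'
  Word 3: 'eats'
  Word 4: 'bought'
  Word 5: 'with'
  Word 6: 'drinks'
  Word 7: 'never'
  Word 8: 'sings'
  Word 9: 'river'
  Word 10: 'loudly'
Total words: 10

10


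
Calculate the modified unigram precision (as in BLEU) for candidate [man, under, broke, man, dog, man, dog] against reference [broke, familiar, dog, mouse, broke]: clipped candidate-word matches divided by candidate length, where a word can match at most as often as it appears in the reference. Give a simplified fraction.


Reference word counts: {'broke': 2, 'dog': 1, 'familiar': 1, 'mouse': 1}
Checking each candidate word (with clipping):
  'man' -> not in reference -> no match (matches: 0)
  'under' -> not in reference -> no match (matches: 0)
  'broke' -> in reference (ref count 2, used 1/2) -> match (matches: 1)
  'man' -> not in reference -> no match (matches: 1)
  'dog' -> in reference (ref count 1, used 1/1) -> match (matches: 2)
  'man' -> not in reference -> no match (matches: 2)
  'dog' -> ref count 1 already used up (1/1) -> clipped, no match (matches: 2)
Clipped matches: 2, Candidate length: 7
Precision = 2/7

2/7


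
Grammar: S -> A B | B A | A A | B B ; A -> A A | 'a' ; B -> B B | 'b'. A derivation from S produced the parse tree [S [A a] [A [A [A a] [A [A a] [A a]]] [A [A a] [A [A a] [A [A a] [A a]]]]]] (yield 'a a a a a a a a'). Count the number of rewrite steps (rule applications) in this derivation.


Every bracketed nonterminal node [X ...] in the tree is produced by exactly one rule application.
Reading the tree off as a leftmost derivation:
  Step 1: S  =>  A A   (applied S -> A A)
  Step 2: A A  =>  a A   (applied A -> a)
  Step 3: a A  =>  a A A   (applied A -> A A)
  Step 4: a A A  =>  a A A A   (applied A -> A A)
  Step 5: a A A A  =>  a a A A   (applied A -> a)
  Step 6: a a A A  =>  a a A A A   (applied A -> A A)
  Step 7: a a A A A  =>  a a a A A   (applied A -> a)
  Step 8: a a a A A  =>  a a a a A   (applied A -> a)
  Step 9: a a a a A  =>  a a a a A A   (applied A -> A A)
  Step 10: a a a a A A  =>  a a a a a A   (applied A -> a)
  Step 11: a a a a a A  =>  a a a a a A A   (applied A -> A A)
  Step 12: a a a a a A A  =>  a a a a a a A   (applied A -> a)
  Step 13: a a a a a a A  =>  a a a a a a A A   (applied A -> A A)
  Step 14: a a a a a a A A  =>  a a a a a a a A   (applied A -> a)
  Step 15: a a a a a a a A  =>  a a a a a a a a   (applied A -> a)
Final yield: a a a a a a a a
Total rewrite steps: 15

15


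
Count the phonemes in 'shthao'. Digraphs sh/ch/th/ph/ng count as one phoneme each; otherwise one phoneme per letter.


Parsing 'shthao' greedily, digraphs first:
  'sh' -> digraph (1 consonant phoneme) (phonemes so far: 1)
  'th' -> digraph (1 consonant phoneme) (phonemes so far: 2)
  'a' -> vowel phoneme (phonemes so far: 3)
  'o' -> vowel phoneme (phonemes so far: 4)
Total phonemes: 4

4


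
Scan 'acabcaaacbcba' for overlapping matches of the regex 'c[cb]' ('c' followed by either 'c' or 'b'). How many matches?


Pattern: c[cb] means 'c' followed by either 'c' or 'b'.
Scanning 'acabcaaacbcba' position-by-position:
  Pos 0: window 'ac' -> no
  Pos 1: window 'ca' -> no
  Pos 2: window 'ab' -> no
  Pos 3: window 'bc' -> no
  Pos 4: window 'ca' -> no
  Pos 5: window 'aa' -> no
  Pos 6: window 'aa' -> no
  Pos 7: window 'ac' -> no
  Pos 8: window 'cb' -> MATCH
  Pos 9: window 'bc' -> no
  Pos 10: window 'cb' -> MATCH
  Pos 11: window 'ba' -> no
  Pos 12: window 'a' -> no
Total matches: 2

2


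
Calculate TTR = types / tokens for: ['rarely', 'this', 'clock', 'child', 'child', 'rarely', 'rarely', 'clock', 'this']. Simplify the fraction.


Tokens: 9
Unique types: ('child', 'clock', 'rarely', 'this') = 4
TTR = 4/9
Already in lowest terms.

4/9


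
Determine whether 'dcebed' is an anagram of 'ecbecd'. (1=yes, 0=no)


Sort characters of 'dcebed': 'bcddee'
Sort characters of 'ecbecd': 'bccdee'
Sorted forms differ -> they are NOT anagrams
Result: 0

0


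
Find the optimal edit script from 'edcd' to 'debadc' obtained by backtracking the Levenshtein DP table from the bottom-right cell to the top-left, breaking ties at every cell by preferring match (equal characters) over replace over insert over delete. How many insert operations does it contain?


Edit distance = 4. Backtracking from cell (4, 6) with preference match > replace > insert > delete,
then listing the resulting alignment 'edcd' -> 'debadc' left to right:
  Step 1: insert 'd' [insertion #1]
  Step 2: keep 'e'
  Step 3: replace d->b
  Step 4: replace c->a
  Step 5: keep 'd'
  Step 6: insert 'c' [insertion #2]
Total insertions: 2

2


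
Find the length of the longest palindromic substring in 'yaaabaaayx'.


Scanning 'yaaabaaayx' for palindromic substrings.
Substring at positions 0-8: 'yaaabaaay'.
Check: reverse('yaaabaaay') = 'yaaabaaay' -> palindrome confirmed.
Neighbouring characters ('-' / 'x') break symmetry, so it cannot extend further.
No longer palindromic substring exists; longest length = 9

9


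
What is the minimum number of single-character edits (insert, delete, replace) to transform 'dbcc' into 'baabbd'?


Building DP table for s1='dbcc' (len 4) and s2='baabbd' (len 6):
       b  a  a  b  b  d
    0  1  2  3  4  5  6
  d 1  1  2  3  4  5  5
  b 2  1  2  3  3  4  5
  c 3  2  2  3  4  4  5
  c 4  3  3  3  4  5  5
Edit distance = dp[4][6] = 5

5


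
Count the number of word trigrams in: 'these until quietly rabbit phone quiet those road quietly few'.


Word trigrams from [10] words:
  Trigram 1: (these until quietly)
  Trigram 2: (until quietly rabbit)
  Trigram 3: (quietly rabbit phone)
  Trigram 4: (rabbit phone quiet)
  Trigram 5: (phone quiet those)
  Trigram 6: (quiet those road)
  Trigram 7: (those road quietly)
  Trigram 8: (road quietly few)
Total word trigrams: 10 - 2 = 8

8


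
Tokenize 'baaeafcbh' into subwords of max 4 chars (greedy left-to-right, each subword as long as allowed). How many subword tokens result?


'baaeafcbh' has 9 characters.
Chunking with max size 4:
  Chunk 1: 'baae' (positions 0-3)
  Chunk 2: 'afcb' (positions 4-7)
  Chunk 3: 'h' (positions 8-8)
Total chunks: ceil(9 / 4) = 3

3


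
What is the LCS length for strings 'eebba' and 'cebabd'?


DP table for LCS of 'eebba' and 'cebabd':
       c  e  b  a  b  d
    0  0  0  0  0  0  0
  e 0  0  1  1  1  1  1
  e 0  0  1  1  1  1  1
  b 0  0  1  2  2  2  2
  b 0  0  1  2  2  3  3
  a 0  0  1  2  3  3  3
LCS: 'ebb'
LCS length = 3

3


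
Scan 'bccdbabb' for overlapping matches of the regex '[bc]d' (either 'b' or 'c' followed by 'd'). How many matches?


Pattern: [bc]d means either 'b' or 'c' followed by 'd'.
Scanning 'bccdbabb' position-by-position:
  Pos 0: window 'bc' -> no
  Pos 1: window 'cc' -> no
  Pos 2: window 'cd' -> MATCH
  Pos 3: window 'db' -> no
  Pos 4: window 'ba' -> no
  Pos 5: window 'ab' -> no
  Pos 6: window 'bb' -> no
  Pos 7: window 'b' -> no
Total matches: 1

1


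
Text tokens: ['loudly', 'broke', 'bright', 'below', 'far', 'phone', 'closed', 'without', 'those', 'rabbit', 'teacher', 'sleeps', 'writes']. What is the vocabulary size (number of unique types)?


Listing all tokens and tracking unique types:
  Token 1: 'loudly' -> NEW (unique so far: 1)
  Token 2: 'broke' -> NEW (unique so far: 2)
  Token 3: 'bright' -> NEW (unique so far: 3)
  Token 4: 'below' -> NEW (unique so far: 4)
  Token 5: 'far' -> NEW (unique so far: 5)
  Token 6: 'phone' -> NEW (unique so far: 6)
  Token 7: 'closed' -> NEW (unique so far: 7)
  Token 8: 'without' -> NEW (unique so far: 8)
  Token 9: 'those' -> NEW (unique so far: 9)
  Token 10: 'rabbit' -> NEW (unique so far: 10)
  Token 11: 'teacher' -> NEW (unique so far: 11)
  Token 12: 'sleeps' -> NEW (unique so far: 12)
  Token 13: 'writes' -> NEW (unique so far: 13)
Unique types: ('below', 'bright', 'broke', 'closed', 'far', 'loudly', 'phone', 'rabbit', 'sleeps', 'teacher', 'those', 'without', 'writes')
Vocabulary size: 13

13


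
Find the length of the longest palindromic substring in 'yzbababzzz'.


Scanning 'yzbababzzz' for palindromic substrings.
Substring at positions 1-7: 'zbababz'.
Check: reverse('zbababz') = 'zbababz' -> palindrome confirmed.
Neighbouring characters ('y' / 'z') break symmetry, so it cannot extend further.
No longer palindromic substring exists; longest length = 7

7


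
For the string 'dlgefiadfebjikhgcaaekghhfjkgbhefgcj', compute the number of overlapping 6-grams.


String 'dlgefiadfebjikhgcaaekghhfjkgbhefgcj' has length L = 35.
Number of overlapping n-grams = L - n + 1
Substituting: 35 - 6 + 1 = 30

30
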